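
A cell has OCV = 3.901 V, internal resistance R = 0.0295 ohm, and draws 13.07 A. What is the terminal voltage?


IR drop = 13.07 * 0.0295 = 0.38557 V
V = 3.901 - 0.38557 = 3.515 V

3.515 V


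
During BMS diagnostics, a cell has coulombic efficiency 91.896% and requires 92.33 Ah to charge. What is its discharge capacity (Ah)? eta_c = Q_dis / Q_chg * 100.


Q_dis = eta/100 * Q_chg = 91.896/100 * 92.33 = 84.85 Ah

84.85 Ah


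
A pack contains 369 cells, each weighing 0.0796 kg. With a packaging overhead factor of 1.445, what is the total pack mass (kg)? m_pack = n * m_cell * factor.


Cell mass sum = 369 * 0.0796 = 29.372 kg
With overhead 1.445: m_pack = 29.372 * 1.445 = 42.44 kg

42.44 kg


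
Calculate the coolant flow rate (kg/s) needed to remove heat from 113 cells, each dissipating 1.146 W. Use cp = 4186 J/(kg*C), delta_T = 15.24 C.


Q_total = 113 * 1.146 = 129.5 W
m_dot = Q_total / (cp * dT) = 129.5 / (4186 * 15.24) = 0.002030 kg/s

0.002030 kg/s


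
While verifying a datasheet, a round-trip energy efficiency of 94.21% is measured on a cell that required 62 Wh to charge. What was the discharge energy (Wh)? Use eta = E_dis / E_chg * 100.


E_dis = eta/100 * E_chg = 94.21/100 * 62 = 58.41 Wh

58.41 Wh


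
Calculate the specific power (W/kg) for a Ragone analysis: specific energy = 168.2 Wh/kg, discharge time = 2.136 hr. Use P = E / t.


Specific power = 168.2 Wh/kg / 2.136 hr = 78.75 W/kg

78.75 W/kg


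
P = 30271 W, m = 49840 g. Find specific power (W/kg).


Convert: m = 49840 g = 49.84 kg
SP = P / m = 30271 / 49.84 = 607.4 W/kg

607.4 W/kg


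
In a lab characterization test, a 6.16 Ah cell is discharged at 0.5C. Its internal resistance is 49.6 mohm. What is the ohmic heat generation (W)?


Convert: R = 49.6 mohm = 0.0496 ohm
Step 1: I = C_rate * capacity = 0.5 * 6.16 = 3.08 A
Step 2: Q = I^2 * R = 3.08^2 * 0.0496 = 9.4864 * 0.0496 = 0.4705 W

0.4705 W


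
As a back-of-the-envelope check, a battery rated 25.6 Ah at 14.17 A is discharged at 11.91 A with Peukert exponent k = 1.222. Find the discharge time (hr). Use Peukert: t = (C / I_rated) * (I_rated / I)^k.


Step 1: t_rated = C / I_rated = 25.6 / 14.17 = 1.8066 hr
Step 2: ratio = 14.17 / 11.91 = 1.1898
Step 3: ratio^k = 1.1898^1.222 = 1.2366
Step 4: t = t_rated * ratio^k = 1.8066 * 1.2366 = 2.234 hr

2.234 hr


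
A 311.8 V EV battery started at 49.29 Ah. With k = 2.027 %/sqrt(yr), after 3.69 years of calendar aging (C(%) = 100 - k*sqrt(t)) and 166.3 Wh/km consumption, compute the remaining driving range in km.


Step 1: capacity retention = 100 - 2.027 * sqrt(3.69) = 100 - 2.027 * 1.9209 = 96.106%
Step 2: C_now = 49.29 * 96.106/100 = 47.371 Ah
Step 3: E_pack = V * C_now = 311.8 * 47.371 = 14770 Wh
Step 4: range = E_pack / consumption = 14770 / 166.3 = 88.82 km

88.82 km


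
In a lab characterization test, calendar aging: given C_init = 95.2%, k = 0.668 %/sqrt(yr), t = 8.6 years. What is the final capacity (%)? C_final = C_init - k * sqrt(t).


sqrt(t) = sqrt(8.6) = 2.9326
C_final = 95.2 - 0.668 * 2.9326 = 93.24%

93.24%


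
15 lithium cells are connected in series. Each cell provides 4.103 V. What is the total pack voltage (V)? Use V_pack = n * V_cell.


Series voltages add: 15 * 4.103 V = 61.545 V

61.545 V


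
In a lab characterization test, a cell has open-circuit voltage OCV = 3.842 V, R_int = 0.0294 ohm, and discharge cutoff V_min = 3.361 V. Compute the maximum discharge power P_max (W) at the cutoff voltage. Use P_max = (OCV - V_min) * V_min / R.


P_max = (OCV - V_min) * V_min / R = (3.842 - 3.361) * 3.361 / 0.0294 = 0.481 * 3.361 / 0.0294 = 54.99 W

54.99 W


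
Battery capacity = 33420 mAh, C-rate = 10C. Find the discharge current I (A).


Convert: capacity = 33420 mAh = 33.42 Ah
I = C_rate * capacity = 10 * 33.42 = 334.2 A

334.2 A


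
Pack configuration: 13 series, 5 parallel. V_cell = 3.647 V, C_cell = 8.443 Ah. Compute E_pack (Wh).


V_pack = 13 * 3.647 = 47.411 V
C_pack = 5 * 8.443 = 42.215 Ah
E = V_pack * C_pack = 47.411 * 42.215 = 2001 Wh

2001 Wh


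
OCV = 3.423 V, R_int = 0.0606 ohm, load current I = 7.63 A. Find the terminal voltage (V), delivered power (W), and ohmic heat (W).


Step 1: V_terminal = OCV - I*R = 3.423 - 7.63 * 0.0606 = 2.9606 V
Step 2: P_out = V_terminal * I = 2.9606 * 7.63 = 22.59 W
Step 3: Q = I^2 * R = 7.63^2 * 0.0606 = 3.528 W

V=2.9606 V, P=22.59 W, Q=3.528 W


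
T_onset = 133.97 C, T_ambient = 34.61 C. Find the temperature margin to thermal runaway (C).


margin = T_onset - T_ambient = 133.97 - 34.61 = 99.36 C

99.36 C


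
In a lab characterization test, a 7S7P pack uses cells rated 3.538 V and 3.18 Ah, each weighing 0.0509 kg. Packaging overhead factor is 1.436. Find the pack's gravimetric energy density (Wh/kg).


Step 1: V_pack = 7 * 3.538 = 24.766 V
Step 2: C_pack = 7 * 3.18 = 22.26 Ah
Step 3: E_pack = V_pack * C_pack = 24.766 * 22.26 = 551.29 Wh
Step 4: m_pack = 7 * 7 * 0.0509 * 1.436 = 3.5815 kg
Step 5: ED = E_pack / m_pack = 551.29 / 3.5815 = 153.9 Wh/kg

153.9 Wh/kg


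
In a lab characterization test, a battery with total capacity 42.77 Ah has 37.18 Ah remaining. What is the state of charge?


SOC% = 37.18 / 42.77 * 100 = 86.93%

86.93%


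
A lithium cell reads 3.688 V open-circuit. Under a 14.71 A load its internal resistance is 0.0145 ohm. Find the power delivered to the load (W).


Step 1: V_terminal = OCV - I*R = 3.688 - 14.71 * 0.0145 = 3.4747 V
Step 2: P_out = V_terminal * I = 3.4747 * 14.71 = 51.11 W

51.11 W


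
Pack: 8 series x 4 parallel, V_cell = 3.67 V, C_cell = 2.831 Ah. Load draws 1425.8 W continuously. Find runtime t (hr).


Step 1: E_pack = Ns * V_cell * Np * C_cell = 8 * 3.67 * 4 * 2.831 = 332.47 Wh
Step 2: t = E_pack / P = 332.47 / 1425.8 = 0.2332 hr

0.2332 hr


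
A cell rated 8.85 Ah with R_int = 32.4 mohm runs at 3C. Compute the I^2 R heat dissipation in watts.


Convert: R = 32.4 mohm = 0.0324 ohm
Step 1: I = C_rate * capacity = 3 * 8.85 = 26.55 A
Step 2: Q = I^2 * R = 26.55^2 * 0.0324 = 704.9 * 0.0324 = 22.84 W

22.84 W


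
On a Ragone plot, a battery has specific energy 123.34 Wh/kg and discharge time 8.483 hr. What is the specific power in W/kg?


Specific power = 123.34 Wh/kg / 8.483 hr = 14.54 W/kg

14.54 W/kg


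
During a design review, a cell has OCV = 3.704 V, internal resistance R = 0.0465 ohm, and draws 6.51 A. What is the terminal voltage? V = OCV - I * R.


V = OCV - I*R = 3.704 - 6.51 * 0.0465 = 3.401 V

3.401 V


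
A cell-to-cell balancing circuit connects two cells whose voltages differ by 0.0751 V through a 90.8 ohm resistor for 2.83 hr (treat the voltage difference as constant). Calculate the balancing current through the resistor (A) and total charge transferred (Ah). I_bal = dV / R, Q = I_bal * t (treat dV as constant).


I_bal = dV / R = 0.0751 / 90.8 = 8.2709e-04 A
Q = I_bal * t = 8.2709e-04 * 2.83 = 0.002341 Ah

I=8.2709e-04 A, Q=0.002341 Ah


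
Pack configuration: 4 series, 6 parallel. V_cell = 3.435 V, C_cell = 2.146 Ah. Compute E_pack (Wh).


V_pack = 4 * 3.435 = 13.74 V
C_pack = 6 * 2.146 = 12.876 Ah
E = V_pack * C_pack = 13.74 * 12.876 = 176.9 Wh

176.9 Wh


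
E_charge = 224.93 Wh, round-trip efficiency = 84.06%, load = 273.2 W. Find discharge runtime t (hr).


Step 1: E_discharge = eta/100 * E_charge = 84.06/100 * 224.93 = 189.08 Wh
Step 2: t = E_discharge / P = 189.08 / 273.2 = 0.6921 hr

0.6921 hr


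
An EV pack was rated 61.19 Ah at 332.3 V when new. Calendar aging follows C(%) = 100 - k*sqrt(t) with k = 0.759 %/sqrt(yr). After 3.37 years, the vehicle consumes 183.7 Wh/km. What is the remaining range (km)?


Step 1: capacity retention = 100 - 0.759 * sqrt(3.37) = 100 - 0.759 * 1.8358 = 98.607%
Step 2: C_now = 61.19 * 98.607/100 = 60.338 Ah
Step 3: E_pack = V * C_now = 332.3 * 60.338 = 20050 Wh
Step 4: range = E_pack / consumption = 20050 / 183.7 = 109.1 km

109.1 km


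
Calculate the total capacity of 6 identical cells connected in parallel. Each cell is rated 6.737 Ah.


C_total = 6 * 6.737 = 40.422 Ah

40.422 Ah


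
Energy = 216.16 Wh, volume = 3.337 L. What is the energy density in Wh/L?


ED = E / V = 216.16 / 3.337 = 64.78 Wh/L

64.78 Wh/L


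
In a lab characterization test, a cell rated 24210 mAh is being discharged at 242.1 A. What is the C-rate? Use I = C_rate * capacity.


Convert: capacity = 24210 mAh = 24.21 Ah
C_rate = I / capacity = 242.1 / 24.21 = 10C

10C


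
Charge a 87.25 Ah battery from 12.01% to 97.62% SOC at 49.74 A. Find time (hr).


delta_Ah = 87.25 * (97.62 - 12.01) / 100 = 74.695 Ah
t = delta_Ah / I = 74.695 / 49.74 = 1.502 hr

1.502 hr


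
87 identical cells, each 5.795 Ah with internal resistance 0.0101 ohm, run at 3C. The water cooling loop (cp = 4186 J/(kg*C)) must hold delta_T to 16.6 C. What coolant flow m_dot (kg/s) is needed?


Step 1: I = 3 * 5.795 = 17.385 A
Step 2: Q_cell = I^2 * R = 17.385^2 * 0.0101 = 3.0526 W
Step 3: Q_total = 87 * 3.0526 = 265.58 W
Step 4: m_dot = Q_total / (cp * dT) = 265.58 / (4186 * 16.6) = 0.003822 kg/s

0.003822 kg/s


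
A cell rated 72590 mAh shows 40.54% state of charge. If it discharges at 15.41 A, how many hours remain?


Convert: C_total = 72590 mAh = 72.59 Ah
Step 1: remaining = SOC/100 * C_total = 40.54/100 * 72.59 = 29.428 Ah
Step 2: t = remaining / I = 29.428 / 15.41 = 1.910 hr

1.910 hr


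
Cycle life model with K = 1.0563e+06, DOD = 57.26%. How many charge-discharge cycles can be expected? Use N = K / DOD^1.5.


Step 1: DOD^1.5 = 57.26^1.5 = 433.29
Step 2: N = 1.0563e+06 / 433.29 = 2438 cycles

2438 cycles


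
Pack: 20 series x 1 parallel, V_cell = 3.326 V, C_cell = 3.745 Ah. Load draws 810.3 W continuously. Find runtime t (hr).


Step 1: E_pack = Ns * V_cell * Np * C_cell = 20 * 3.326 * 1 * 3.745 = 249.12 Wh
Step 2: t = E_pack / P = 249.12 / 810.3 = 0.3074 hr

0.3074 hr


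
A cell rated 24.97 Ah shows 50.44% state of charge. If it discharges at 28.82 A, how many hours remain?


Step 1: remaining = SOC/100 * C_total = 50.44/100 * 24.97 = 12.595 Ah
Step 2: t = remaining / I = 12.595 / 28.82 = 0.4370 hr

0.4370 hr


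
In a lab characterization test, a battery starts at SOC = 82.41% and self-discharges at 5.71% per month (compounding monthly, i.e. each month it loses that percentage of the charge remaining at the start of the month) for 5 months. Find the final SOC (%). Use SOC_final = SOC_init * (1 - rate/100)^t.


Monthly retention factor = 1 - 5.71/100 = 0.9429
Over 5 months: factor^5 = 0.74529
SOC_final = 82.41 * 0.74529 = 61.42%

61.42%


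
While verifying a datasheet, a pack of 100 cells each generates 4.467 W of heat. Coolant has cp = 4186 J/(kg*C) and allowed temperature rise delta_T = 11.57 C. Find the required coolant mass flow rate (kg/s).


Step 1: Total heat Q = 100 * 4.467 W = 446.7 W
Step 2: denom = cp * dT = 4186 * 11.57 = 48432
Step 3: m_dot = 446.7 / 48432 = 0.009223 kg/s

0.009223 kg/s


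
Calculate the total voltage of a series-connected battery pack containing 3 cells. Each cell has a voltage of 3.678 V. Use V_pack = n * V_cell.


Series voltages add: 3 * 3.678 V = 11.034 V

11.034 V


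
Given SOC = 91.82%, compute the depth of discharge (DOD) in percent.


DOD = 100 - SOC = 100 - 91.82 = 8.18%

8.18%


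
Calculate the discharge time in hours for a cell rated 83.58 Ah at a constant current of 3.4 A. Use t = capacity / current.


t = capacity / current = 83.58 / 3.4 = 24.58 hr

24.58 hr


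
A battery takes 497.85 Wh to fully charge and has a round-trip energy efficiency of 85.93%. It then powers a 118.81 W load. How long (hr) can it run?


Step 1: E_discharge = eta/100 * E_charge = 85.93/100 * 497.85 = 427.8 Wh
Step 2: t = E_discharge / P = 427.8 / 118.81 = 3.601 hr

3.601 hr


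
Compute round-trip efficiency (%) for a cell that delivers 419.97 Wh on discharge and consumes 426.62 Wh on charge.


eta_e = E_dis / E_chg * 100 = 419.97 / 426.62 * 100 = 98.44%

98.44%


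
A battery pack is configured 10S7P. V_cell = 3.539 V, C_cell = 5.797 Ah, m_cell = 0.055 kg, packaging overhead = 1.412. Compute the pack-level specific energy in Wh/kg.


Step 1: V_pack = 10 * 3.539 = 35.39 V
Step 2: C_pack = 7 * 5.797 = 40.579 Ah
Step 3: E_pack = V_pack * C_pack = 35.39 * 40.579 = 1436.1 Wh
Step 4: m_pack = 10 * 7 * 0.055 * 1.412 = 5.4362 kg
Step 5: ED = E_pack / m_pack = 1436.1 / 5.4362 = 264.2 Wh/kg

264.2 Wh/kg


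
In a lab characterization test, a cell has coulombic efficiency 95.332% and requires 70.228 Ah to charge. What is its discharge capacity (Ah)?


Q_dis = eta/100 * Q_chg = 95.332/100 * 70.228 = 66.95 Ah

66.95 Ah


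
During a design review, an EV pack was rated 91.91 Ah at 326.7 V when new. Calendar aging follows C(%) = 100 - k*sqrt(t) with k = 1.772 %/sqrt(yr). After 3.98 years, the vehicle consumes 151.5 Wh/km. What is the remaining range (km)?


Step 1: capacity retention = 100 - 1.772 * sqrt(3.98) = 100 - 1.772 * 1.995 = 96.465%
Step 2: C_now = 91.91 * 96.465/100 = 88.661 Ah
Step 3: E_pack = V * C_now = 326.7 * 88.661 = 28966 Wh
Step 4: range = E_pack / consumption = 28966 / 151.5 = 191.2 km

191.2 km


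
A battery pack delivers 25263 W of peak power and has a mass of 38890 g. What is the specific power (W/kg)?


Convert: m = 38890 g = 38.89 kg
SP = P / m = 25263 / 38.89 = 649.6 W/kg

649.6 W/kg


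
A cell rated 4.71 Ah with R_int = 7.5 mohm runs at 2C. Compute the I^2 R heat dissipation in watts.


Convert: R = 7.5 mohm = 0.0075 ohm
Step 1: I = C_rate * capacity = 2 * 4.71 = 9.42 A
Step 2: Q = I^2 * R = 9.42^2 * 0.0075 = 88.736 * 0.0075 = 0.6655 W

0.6655 W


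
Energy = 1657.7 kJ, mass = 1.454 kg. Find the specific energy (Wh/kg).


Convert: E = 1657.7 kJ = 460.47 Wh
ED = E / m = 460.47 / 1.454 = 316.7 Wh/kg

316.7 Wh/kg


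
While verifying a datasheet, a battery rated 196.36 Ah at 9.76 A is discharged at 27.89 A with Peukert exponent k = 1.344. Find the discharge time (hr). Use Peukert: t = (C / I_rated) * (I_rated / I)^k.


Step 1: t_rated = C / I_rated = 196.36 / 9.76 = 20.119 hr
Step 2: ratio = 9.76 / 27.89 = 0.34995
Step 3: ratio^k = 0.34995^1.344 = 0.24386
Step 4: t = t_rated * ratio^k = 20.119 * 0.24386 = 4.906 hr

4.906 hr


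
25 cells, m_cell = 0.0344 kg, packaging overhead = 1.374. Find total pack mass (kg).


Cell mass sum = 25 * 0.0344 = 0.86 kg
With overhead 1.374: m_pack = 0.86 * 1.374 = 1.182 kg

1.182 kg


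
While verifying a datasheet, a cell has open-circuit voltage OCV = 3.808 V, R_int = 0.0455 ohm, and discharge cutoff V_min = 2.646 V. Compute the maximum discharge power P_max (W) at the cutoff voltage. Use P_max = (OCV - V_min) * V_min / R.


dV = OCV - V_min = 1.162 V (so I_max = dV / R)
P_max = dV * V_min / R = 1.162 * 2.646 / 0.0455 = 67.57 W

67.57 W


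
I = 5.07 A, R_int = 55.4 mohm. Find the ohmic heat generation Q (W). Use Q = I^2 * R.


Convert: R = 55.4 mohm = 0.0554 ohm
Q = I^2 * R = 5.07^2 * 0.0554 = 1.424 W

1.424 W


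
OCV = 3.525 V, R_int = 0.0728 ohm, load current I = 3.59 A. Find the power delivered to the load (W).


Step 1: V_terminal = OCV - I*R = 3.525 - 3.59 * 0.0728 = 3.2636 V
Step 2: P_out = V_terminal * I = 3.2636 * 3.59 = 11.72 W

11.72 W


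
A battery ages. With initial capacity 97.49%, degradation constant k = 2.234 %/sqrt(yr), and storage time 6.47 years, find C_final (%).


Step 1: sqrt(6.47 yr) = 2.5436
Step 2: drop = 2.234 * 2.5436 = 5.6824
Step 3: C_final = 97.49 - 5.6824 = 91.81%

91.81%


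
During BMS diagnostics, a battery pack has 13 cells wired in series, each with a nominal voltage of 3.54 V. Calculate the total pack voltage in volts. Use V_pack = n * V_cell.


With 13 cells in series at 3.54 V each, V_pack = 46.02 V

46.02 V


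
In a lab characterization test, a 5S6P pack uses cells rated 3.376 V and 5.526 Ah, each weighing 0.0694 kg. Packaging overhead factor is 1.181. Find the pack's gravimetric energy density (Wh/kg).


Step 1: V_pack = 5 * 3.376 = 16.88 V
Step 2: C_pack = 6 * 5.526 = 33.156 Ah
Step 3: E_pack = V_pack * C_pack = 16.88 * 33.156 = 559.67 Wh
Step 4: m_pack = 5 * 6 * 0.0694 * 1.181 = 2.4588 kg
Step 5: ED = E_pack / m_pack = 559.67 / 2.4588 = 227.6 Wh/kg

227.6 Wh/kg


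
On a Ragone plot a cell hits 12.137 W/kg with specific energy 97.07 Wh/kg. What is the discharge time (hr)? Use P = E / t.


t = E / P = 97.07 / 12.137 = 7.998 hr

7.998 hr


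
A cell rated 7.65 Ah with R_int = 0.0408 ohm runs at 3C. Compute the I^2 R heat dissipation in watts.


Step 1: I = C_rate * capacity = 3 * 7.65 = 22.95 A
Step 2: Q = I^2 * R = 22.95^2 * 0.0408 = 526.7 * 0.0408 = 21.49 W

21.49 W


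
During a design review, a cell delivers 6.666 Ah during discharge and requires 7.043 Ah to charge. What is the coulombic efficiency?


eta_c = Q_dis / Q_chg * 100 = 6.666 / 7.043 * 100 = 94.65%

94.65%


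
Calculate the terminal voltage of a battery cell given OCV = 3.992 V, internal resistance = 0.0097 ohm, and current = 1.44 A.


IR drop = 1.44 * 0.0097 = 0.013968 V
V = 3.992 - 0.013968 = 3.978 V

3.978 V


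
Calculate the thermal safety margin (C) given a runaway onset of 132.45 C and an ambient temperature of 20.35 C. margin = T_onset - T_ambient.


margin = T_onset - T_ambient = 132.45 - 20.35 = 112.1 C

112.1 C


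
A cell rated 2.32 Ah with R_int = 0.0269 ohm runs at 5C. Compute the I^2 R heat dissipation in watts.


Step 1: I = C_rate * capacity = 5 * 2.32 = 11.6 A
Step 2: Q = I^2 * R = 11.6^2 * 0.0269 = 134.56 * 0.0269 = 3.620 W

3.620 W


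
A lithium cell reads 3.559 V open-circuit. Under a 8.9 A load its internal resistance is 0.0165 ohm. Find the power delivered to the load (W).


Step 1: V_terminal = OCV - I*R = 3.559 - 8.9 * 0.0165 = 3.4122 V
Step 2: P_out = V_terminal * I = 3.4122 * 8.9 = 30.37 W

30.37 W


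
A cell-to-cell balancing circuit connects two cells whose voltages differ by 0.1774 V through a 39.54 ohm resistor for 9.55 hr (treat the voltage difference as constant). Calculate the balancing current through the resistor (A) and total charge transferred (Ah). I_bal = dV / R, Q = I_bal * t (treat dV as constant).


I_bal = dV / R = 0.1774 / 39.54 = 0.0044866 A
Q = I_bal * t = 0.0044866 * 9.55 = 0.04285 Ah

I=0.0044866 A, Q=0.04285 Ah


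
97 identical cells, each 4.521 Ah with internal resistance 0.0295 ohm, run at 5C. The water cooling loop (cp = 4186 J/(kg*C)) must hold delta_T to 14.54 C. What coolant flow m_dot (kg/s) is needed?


Step 1: I = 5 * 4.521 = 22.605 A
Step 2: Q_cell = I^2 * R = 22.605^2 * 0.0295 = 15.074 W
Step 3: Q_total = 97 * 15.074 = 1462.2 W
Step 4: m_dot = Q_total / (cp * dT) = 1462.2 / (4186 * 14.54) = 0.02402 kg/s

0.02402 kg/s


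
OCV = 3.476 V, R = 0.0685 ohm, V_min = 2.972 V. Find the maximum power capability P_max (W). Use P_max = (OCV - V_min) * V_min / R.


dV = OCV - V_min = 0.504 V (so I_max = dV / R)
P_max = dV * V_min / R = 0.504 * 2.972 / 0.0685 = 21.87 W

21.87 W


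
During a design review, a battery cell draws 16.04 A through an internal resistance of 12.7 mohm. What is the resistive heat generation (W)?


Convert: R = 12.7 mohm = 0.0127 ohm
Q = I^2 * R = 16.04^2 * 0.0127 = 3.267 W

3.267 W


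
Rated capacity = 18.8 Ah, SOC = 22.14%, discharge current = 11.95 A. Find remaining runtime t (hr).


Step 1: remaining = SOC/100 * C_total = 22.14/100 * 18.8 = 4.1623 Ah
Step 2: t = remaining / I = 4.1623 / 11.95 = 0.3483 hr

0.3483 hr


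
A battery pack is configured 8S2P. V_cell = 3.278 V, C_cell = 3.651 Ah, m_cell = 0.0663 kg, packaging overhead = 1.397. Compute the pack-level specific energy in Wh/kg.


Step 1: V_pack = 8 * 3.278 = 26.224 V
Step 2: C_pack = 2 * 3.651 = 7.302 Ah
Step 3: E_pack = V_pack * C_pack = 26.224 * 7.302 = 191.49 Wh
Step 4: m_pack = 8 * 2 * 0.0663 * 1.397 = 1.4819 kg
Step 5: ED = E_pack / m_pack = 191.49 / 1.4819 = 129.2 Wh/kg

129.2 Wh/kg


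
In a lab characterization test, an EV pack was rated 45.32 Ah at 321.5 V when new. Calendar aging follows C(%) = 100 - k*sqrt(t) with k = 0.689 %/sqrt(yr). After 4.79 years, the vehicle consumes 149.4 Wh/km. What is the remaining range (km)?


Step 1: capacity retention = 100 - 0.689 * sqrt(4.79) = 100 - 0.689 * 2.1886 = 98.492%
Step 2: C_now = 45.32 * 98.492/100 = 44.637 Ah
Step 3: E_pack = V * C_now = 321.5 * 44.637 = 14351 Wh
Step 4: range = E_pack / consumption = 14351 / 149.4 = 96.06 km

96.06 km


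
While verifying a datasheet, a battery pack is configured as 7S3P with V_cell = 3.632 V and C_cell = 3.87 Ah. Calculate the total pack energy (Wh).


V_pack = 7 * 3.632 = 25.424 V
C_pack = 3 * 3.87 = 11.61 Ah
E = V_pack * C_pack = 25.424 * 11.61 = 295.2 Wh

295.2 Wh


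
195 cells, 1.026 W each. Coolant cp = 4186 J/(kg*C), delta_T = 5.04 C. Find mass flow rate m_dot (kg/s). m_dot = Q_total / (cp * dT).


Step 1: Total heat Q = 195 * 1.026 W = 200.07 W
Step 2: denom = cp * dT = 4186 * 5.04 = 21097
Step 3: m_dot = 200.07 / 21097 = 0.009483 kg/s

0.009483 kg/s


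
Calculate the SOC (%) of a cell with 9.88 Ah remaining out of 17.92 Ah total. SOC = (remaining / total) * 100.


SOC% = 9.88 / 17.92 * 100 = 55.13%

55.13%


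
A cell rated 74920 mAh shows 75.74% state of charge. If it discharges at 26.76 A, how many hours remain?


Convert: C_total = 74920 mAh = 74.92 Ah
Step 1: remaining = SOC/100 * C_total = 75.74/100 * 74.92 = 56.744 Ah
Step 2: t = remaining / I = 56.744 / 26.76 = 2.120 hr

2.120 hr


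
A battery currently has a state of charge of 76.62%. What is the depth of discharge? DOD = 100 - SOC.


DOD = 100 - SOC = 100 - 76.62 = 23.38%

23.38%


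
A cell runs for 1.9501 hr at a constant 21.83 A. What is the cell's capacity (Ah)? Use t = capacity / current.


C = I * t = 21.83 * 1.9501 = 42.57 Ah

42.57 Ah


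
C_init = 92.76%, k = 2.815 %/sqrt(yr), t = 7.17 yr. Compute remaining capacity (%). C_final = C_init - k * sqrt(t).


Step 1: sqrt(7.17 yr) = 2.6777
Step 2: drop = 2.815 * 2.6777 = 7.5377
Step 3: C_final = 92.76 - 7.5377 = 85.22%

85.22%


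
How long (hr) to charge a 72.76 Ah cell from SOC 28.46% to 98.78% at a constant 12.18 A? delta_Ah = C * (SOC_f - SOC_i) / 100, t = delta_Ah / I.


delta_Ah = 72.76 * (98.78 - 28.46) / 100 = 51.165 Ah
t = delta_Ah / I = 51.165 / 12.18 = 4.201 hr

4.201 hr


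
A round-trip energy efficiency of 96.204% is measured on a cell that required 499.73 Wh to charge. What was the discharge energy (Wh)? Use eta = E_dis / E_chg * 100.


E_dis = eta/100 * E_chg = 96.204/100 * 499.73 = 480.8 Wh

480.8 Wh


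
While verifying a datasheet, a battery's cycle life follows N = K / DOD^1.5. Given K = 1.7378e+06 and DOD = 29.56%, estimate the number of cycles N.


DOD^1.5 = 160.72
N = K / DOD^1.5 = 1.7378e+06 / 160.72 = 10810

10810 cycles


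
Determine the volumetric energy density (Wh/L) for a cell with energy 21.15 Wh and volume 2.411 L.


Volumetric ED = 21.15 Wh / 2.411 L = 8.772 Wh/L

8.772 Wh/L


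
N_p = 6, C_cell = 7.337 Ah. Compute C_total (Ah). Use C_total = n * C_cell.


Parallel capacities add: 6 * 7.337 Ah = 44.022 Ah

44.022 Ah


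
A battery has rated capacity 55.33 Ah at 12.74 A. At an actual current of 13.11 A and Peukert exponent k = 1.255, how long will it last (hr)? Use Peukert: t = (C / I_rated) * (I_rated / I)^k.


t_rated = C / I_rated = 55.33 / 12.74 = 4.343 hr
(I_rated/I)^k = (0.97178)^1.255 = 0.96471
t = t_rated * (I_rated/I)^k = 4.343 * 0.96471 = 4.190 hr

4.190 hr


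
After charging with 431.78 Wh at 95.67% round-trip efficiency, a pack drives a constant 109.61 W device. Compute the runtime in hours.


Step 1: E_discharge = eta/100 * E_charge = 95.67/100 * 431.78 = 413.08 Wh
Step 2: t = E_discharge / P = 413.08 / 109.61 = 3.769 hr

3.769 hr


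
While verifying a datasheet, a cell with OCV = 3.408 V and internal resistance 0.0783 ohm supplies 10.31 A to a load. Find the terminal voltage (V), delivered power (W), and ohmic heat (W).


Step 1: V_terminal = OCV - I*R = 3.408 - 10.31 * 0.0783 = 2.6007 V
Step 2: P_out = V_terminal * I = 2.6007 * 10.31 = 26.81 W
Step 3: Q = I^2 * R = 10.31^2 * 0.0783 = 8.323 W

V=2.6007 V, P=26.81 W, Q=8.323 W


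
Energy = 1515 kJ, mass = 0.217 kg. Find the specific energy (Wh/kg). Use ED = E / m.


Convert: E = 1515 kJ = 420.83 Wh
ED = E / m = 420.83 / 0.217 = 1939 Wh/kg

1939 Wh/kg


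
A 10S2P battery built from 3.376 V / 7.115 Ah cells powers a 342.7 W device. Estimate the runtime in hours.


Step 1: E_pack = Ns * V_cell * Np * C_cell = 10 * 3.376 * 2 * 7.115 = 480.4 Wh
Step 2: t = E_pack / P = 480.4 / 342.7 = 1.402 hr

1.402 hr


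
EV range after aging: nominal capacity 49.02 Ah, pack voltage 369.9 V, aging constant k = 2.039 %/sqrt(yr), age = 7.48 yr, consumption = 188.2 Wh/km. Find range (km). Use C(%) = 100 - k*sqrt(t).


Step 1: capacity retention = 100 - 2.039 * sqrt(7.48) = 100 - 2.039 * 2.735 = 94.423%
Step 2: C_now = 49.02 * 94.423/100 = 46.286 Ah
Step 3: E_pack = V * C_now = 369.9 * 46.286 = 17121 Wh
Step 4: range = E_pack / consumption = 17121 / 188.2 = 90.97 km

90.97 km


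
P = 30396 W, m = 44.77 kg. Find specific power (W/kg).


Specific power = 30396 W / 44.77 kg = 678.9 W/kg

678.9 W/kg


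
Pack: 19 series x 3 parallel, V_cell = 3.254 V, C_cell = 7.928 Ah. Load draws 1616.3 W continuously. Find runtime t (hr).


Step 1: E_pack = Ns * V_cell * Np * C_cell = 19 * 3.254 * 3 * 7.928 = 1470.5 Wh
Step 2: t = E_pack / P = 1470.5 / 1616.3 = 0.9098 hr

0.9098 hr


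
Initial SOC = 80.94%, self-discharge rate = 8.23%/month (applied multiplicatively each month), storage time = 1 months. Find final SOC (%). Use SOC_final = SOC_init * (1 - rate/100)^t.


Monthly retention factor = 1 - 8.23/100 = 0.9177
Over 1 months: factor^1 = 0.9177
SOC_final = 80.94 * 0.9177 = 74.28%

74.28%


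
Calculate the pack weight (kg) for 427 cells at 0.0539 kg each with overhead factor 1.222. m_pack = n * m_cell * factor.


m_pack = n * m_cell * overhead = 427 * 0.0539 * 1.222 = 28.12 kg

28.12 kg


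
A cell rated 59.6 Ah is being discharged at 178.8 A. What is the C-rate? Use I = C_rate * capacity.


C_rate = I / capacity = 178.8 / 59.6 = 3C

3C


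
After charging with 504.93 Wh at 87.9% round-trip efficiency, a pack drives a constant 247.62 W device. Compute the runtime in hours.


Step 1: E_discharge = eta/100 * E_charge = 87.9/100 * 504.93 = 443.83 Wh
Step 2: t = E_discharge / P = 443.83 / 247.62 = 1.792 hr

1.792 hr


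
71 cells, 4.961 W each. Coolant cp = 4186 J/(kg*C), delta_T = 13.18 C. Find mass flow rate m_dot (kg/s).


Q_total = 71 * 4.961 = 352.23 W
m_dot = Q_total / (cp * dT) = 352.23 / (4186 * 13.18) = 0.006384 kg/s

0.006384 kg/s


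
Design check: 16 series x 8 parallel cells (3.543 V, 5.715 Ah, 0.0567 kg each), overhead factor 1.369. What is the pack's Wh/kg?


Step 1: V_pack = 16 * 3.543 = 56.688 V
Step 2: C_pack = 8 * 5.715 = 45.72 Ah
Step 3: E_pack = V_pack * C_pack = 56.688 * 45.72 = 2591.8 Wh
Step 4: m_pack = 16 * 8 * 0.0567 * 1.369 = 9.9357 kg
Step 5: ED = E_pack / m_pack = 2591.8 / 9.9357 = 260.9 Wh/kg

260.9 Wh/kg


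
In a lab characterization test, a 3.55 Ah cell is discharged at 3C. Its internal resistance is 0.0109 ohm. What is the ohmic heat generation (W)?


Step 1: I = C_rate * capacity = 3 * 3.55 = 10.65 A
Step 2: Q = I^2 * R = 10.65^2 * 0.0109 = 113.42 * 0.0109 = 1.236 W

1.236 W


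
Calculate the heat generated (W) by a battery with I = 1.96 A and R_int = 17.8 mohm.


Convert: R = 17.8 mohm = 0.0178 ohm
I^2 = 3.8416
Q = 3.8416 * 0.0178 = 0.06838 W

0.06838 W


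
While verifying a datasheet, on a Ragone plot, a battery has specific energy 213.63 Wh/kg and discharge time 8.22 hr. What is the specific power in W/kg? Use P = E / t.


P_specific = E / t = 213.63 / 8.22 = 25.99 W/kg

25.99 W/kg


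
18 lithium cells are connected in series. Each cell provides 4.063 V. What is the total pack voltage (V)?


Series voltages add: 18 * 4.063 V = 73.134 V

73.134 V


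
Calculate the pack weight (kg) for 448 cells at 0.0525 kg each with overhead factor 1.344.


Cell mass sum = 448 * 0.0525 = 23.52 kg
With overhead 1.344: m_pack = 23.52 * 1.344 = 31.61 kg

31.61 kg


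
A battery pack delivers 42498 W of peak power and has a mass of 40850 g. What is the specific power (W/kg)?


Convert: m = 40850 g = 40.85 kg
Specific power = 42498 W / 40.85 kg = 1040 W/kg

1040 W/kg


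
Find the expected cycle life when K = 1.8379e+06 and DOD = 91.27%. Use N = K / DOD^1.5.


DOD^1.5 = 871.95
N = K / DOD^1.5 = 1.8379e+06 / 871.95 = 2108

2108 cycles


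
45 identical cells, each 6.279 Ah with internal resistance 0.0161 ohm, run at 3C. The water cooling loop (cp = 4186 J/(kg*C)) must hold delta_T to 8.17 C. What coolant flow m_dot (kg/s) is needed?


Step 1: I = 3 * 6.279 = 18.837 A
Step 2: Q_cell = I^2 * R = 18.837^2 * 0.0161 = 5.7128 W
Step 3: Q_total = 45 * 5.7128 = 257.08 W
Step 4: m_dot = Q_total / (cp * dT) = 257.08 / (4186 * 8.17) = 0.007517 kg/s

0.007517 kg/s


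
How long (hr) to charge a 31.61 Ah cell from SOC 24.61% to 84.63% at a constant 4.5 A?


Step 1: dSOC = 84.63% - 24.61% = 60.02%
Step 2: delta_Ah = 31.61 * 60.02 / 100 = 18.972 Ah
Step 3: t = 18.972 / 4.5 = 4.216 hr

4.216 hr


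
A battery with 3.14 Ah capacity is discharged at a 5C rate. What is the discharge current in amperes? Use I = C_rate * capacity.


At 5C: I = 5 * 3.14 Ah = 15.7 A

15.7 A


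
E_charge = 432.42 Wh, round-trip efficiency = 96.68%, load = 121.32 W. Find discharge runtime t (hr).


Step 1: E_discharge = eta/100 * E_charge = 96.68/100 * 432.42 = 418.06 Wh
Step 2: t = E_discharge / P = 418.06 / 121.32 = 3.446 hr

3.446 hr


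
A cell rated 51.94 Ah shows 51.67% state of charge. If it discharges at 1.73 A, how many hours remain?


Step 1: remaining = SOC/100 * C_total = 51.67/100 * 51.94 = 26.837 Ah
Step 2: t = remaining / I = 26.837 / 1.73 = 15.51 hr

15.51 hr


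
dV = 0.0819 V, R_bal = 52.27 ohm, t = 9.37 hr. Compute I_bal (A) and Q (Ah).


I_bal = dV / R = 0.0819 / 52.27 = 0.0015669 A
Q = I_bal * t = 0.0015669 * 9.37 = 0.01468 Ah

I=0.0015669 A, Q=0.01468 Ah


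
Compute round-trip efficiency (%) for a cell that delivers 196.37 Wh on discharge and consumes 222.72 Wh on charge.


eta_e = E_dis / E_chg * 100 = 196.37 / 222.72 * 100 = 88.17%

88.17%


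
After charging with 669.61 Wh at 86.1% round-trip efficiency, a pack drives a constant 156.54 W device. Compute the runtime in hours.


Step 1: E_discharge = eta/100 * E_charge = 86.1/100 * 669.61 = 576.53 Wh
Step 2: t = E_discharge / P = 576.53 / 156.54 = 3.683 hr

3.683 hr


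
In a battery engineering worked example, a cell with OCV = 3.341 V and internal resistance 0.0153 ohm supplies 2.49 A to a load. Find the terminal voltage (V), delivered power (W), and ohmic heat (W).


Step 1: V_terminal = OCV - I*R = 3.341 - 2.49 * 0.0153 = 3.3029 V
Step 2: P_out = V_terminal * I = 3.3029 * 2.49 = 8.224 W
Step 3: Q = I^2 * R = 2.49^2 * 0.0153 = 0.09486 W

V=3.3029 V, P=8.224 W, Q=0.09486 W


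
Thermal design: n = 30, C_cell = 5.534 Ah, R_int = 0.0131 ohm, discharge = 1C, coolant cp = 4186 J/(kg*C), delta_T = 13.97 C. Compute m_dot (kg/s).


Step 1: I = 1 * 5.534 = 5.534 A
Step 2: Q_cell = I^2 * R = 5.534^2 * 0.0131 = 0.40119 W
Step 3: Q_total = 30 * 0.40119 = 12.036 W
Step 4: m_dot = Q_total / (cp * dT) = 12.036 / (4186 * 13.97) = 2.058e-04 kg/s

2.058e-04 kg/s


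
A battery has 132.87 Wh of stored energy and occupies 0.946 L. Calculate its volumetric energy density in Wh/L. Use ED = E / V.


ED = E / V = 132.87 / 0.946 = 140.5 Wh/L

140.5 Wh/L


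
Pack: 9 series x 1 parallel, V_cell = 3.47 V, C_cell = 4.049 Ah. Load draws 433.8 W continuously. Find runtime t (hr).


Step 1: E_pack = Ns * V_cell * Np * C_cell = 9 * 3.47 * 1 * 4.049 = 126.45 Wh
Step 2: t = E_pack / P = 126.45 / 433.8 = 0.2915 hr

0.2915 hr


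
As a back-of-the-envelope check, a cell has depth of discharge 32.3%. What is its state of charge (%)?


SOC = 100 - DOD = 100 - 32.3 = 67.7%

67.7%


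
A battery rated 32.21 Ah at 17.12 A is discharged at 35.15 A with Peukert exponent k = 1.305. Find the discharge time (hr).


t_rated = C / I_rated = 32.21 / 17.12 = 1.8814 hr
(I_rated/I)^k = (0.48706)^1.305 = 0.39111
t = t_rated * (I_rated/I)^k = 1.8814 * 0.39111 = 0.7358 hr

0.7358 hr


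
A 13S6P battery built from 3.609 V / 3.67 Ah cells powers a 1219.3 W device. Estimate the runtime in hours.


Step 1: E_pack = Ns * V_cell * Np * C_cell = 13 * 3.609 * 6 * 3.67 = 1033.1 Wh
Step 2: t = E_pack / P = 1033.1 / 1219.3 = 0.8473 hr

0.8473 hr


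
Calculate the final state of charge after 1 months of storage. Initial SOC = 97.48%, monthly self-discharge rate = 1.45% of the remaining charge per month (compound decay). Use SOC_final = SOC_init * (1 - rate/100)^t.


decay = (1 - 1.45/100)^1 = 0.9855
SOC_final = 97.48 * 0.9855 = 96.07%

96.07%


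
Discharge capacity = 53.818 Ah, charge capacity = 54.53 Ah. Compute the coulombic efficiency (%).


eta_c = Q_dis / Q_chg * 100 = 53.818 / 54.53 * 100 = 98.69%

98.69%


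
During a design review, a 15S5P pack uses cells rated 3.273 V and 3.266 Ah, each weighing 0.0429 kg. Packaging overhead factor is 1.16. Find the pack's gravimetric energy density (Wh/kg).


Step 1: V_pack = 15 * 3.273 = 49.095 V
Step 2: C_pack = 5 * 3.266 = 16.33 Ah
Step 3: E_pack = V_pack * C_pack = 49.095 * 16.33 = 801.72 Wh
Step 4: m_pack = 15 * 5 * 0.0429 * 1.16 = 3.7323 kg
Step 5: ED = E_pack / m_pack = 801.72 / 3.7323 = 214.8 Wh/kg

214.8 Wh/kg


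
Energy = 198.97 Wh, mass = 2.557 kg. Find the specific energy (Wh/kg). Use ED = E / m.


Specific energy = 198.97 Wh / 2.557 kg = 77.81 Wh/kg

77.81 Wh/kg


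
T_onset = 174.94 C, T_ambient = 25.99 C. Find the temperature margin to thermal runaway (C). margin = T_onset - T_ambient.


Safety margin = 174.94 C - 25.99 C = 148.95 C

148.95 C


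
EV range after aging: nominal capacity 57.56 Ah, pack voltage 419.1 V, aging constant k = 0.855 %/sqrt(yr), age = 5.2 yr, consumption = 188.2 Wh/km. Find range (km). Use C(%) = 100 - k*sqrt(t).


Step 1: capacity retention = 100 - 0.855 * sqrt(5.2) = 100 - 0.855 * 2.2804 = 98.05%
Step 2: C_now = 57.56 * 98.05/100 = 56.438 Ah
Step 3: E_pack = V * C_now = 419.1 * 56.438 = 23653 Wh
Step 4: range = E_pack / consumption = 23653 / 188.2 = 125.7 km

125.7 km


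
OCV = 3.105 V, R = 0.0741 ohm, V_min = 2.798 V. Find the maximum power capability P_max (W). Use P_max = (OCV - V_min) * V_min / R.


dV = OCV - V_min = 0.307 V (so I_max = dV / R)
P_max = dV * V_min / R = 0.307 * 2.798 / 0.0741 = 11.59 W

11.59 W


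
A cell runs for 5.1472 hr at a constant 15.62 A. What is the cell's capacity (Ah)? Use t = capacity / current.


C = I * t = 15.62 * 5.1472 = 80.40 Ah

80.40 Ah


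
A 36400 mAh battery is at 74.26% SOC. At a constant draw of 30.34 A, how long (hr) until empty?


Convert: C_total = 36400 mAh = 36.4 Ah
Step 1: remaining = SOC/100 * C_total = 74.26/100 * 36.4 = 27.031 Ah
Step 2: t = remaining / I = 27.031 / 30.34 = 0.8909 hr

0.8909 hr


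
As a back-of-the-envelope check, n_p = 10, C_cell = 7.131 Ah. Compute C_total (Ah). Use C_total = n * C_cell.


Parallel capacities add: 10 * 7.131 Ah = 71.31 Ah

71.31 Ah


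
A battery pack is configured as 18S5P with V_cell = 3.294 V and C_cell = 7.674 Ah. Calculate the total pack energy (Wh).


V_pack = 18 * 3.294 = 59.292 V
C_pack = 5 * 7.674 = 38.37 Ah
E = V_pack * C_pack = 59.292 * 38.37 = 2275 Wh

2275 Wh


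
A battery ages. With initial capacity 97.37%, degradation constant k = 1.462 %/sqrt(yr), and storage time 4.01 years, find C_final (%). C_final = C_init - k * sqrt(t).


Step 1: sqrt(4.01 yr) = 2.0025
Step 2: drop = 1.462 * 2.0025 = 2.9277
Step 3: C_final = 97.37 - 2.9277 = 94.44%

94.44%


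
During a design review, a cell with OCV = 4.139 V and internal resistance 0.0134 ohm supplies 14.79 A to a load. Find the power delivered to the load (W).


Step 1: V_terminal = OCV - I*R = 4.139 - 14.79 * 0.0134 = 3.9408 V
Step 2: P_out = V_terminal * I = 3.9408 * 14.79 = 58.28 W

58.28 W


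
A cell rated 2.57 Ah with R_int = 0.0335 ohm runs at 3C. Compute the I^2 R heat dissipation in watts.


Step 1: I = C_rate * capacity = 3 * 2.57 = 7.71 A
Step 2: Q = I^2 * R = 7.71^2 * 0.0335 = 59.444 * 0.0335 = 1.991 W

1.991 W


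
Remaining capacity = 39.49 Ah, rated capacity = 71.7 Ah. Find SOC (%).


SOC% = 39.49 / 71.7 * 100 = 55.08%

55.08%


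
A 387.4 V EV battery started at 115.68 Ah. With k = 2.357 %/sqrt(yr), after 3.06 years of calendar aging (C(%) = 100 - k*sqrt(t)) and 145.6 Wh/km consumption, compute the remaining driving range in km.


Step 1: capacity retention = 100 - 2.357 * sqrt(3.06) = 100 - 2.357 * 1.7493 = 95.877%
Step 2: C_now = 115.68 * 95.877/100 = 110.91 Ah
Step 3: E_pack = V * C_now = 387.4 * 110.91 = 42967 Wh
Step 4: range = E_pack / consumption = 42967 / 145.6 = 295.1 km

295.1 km


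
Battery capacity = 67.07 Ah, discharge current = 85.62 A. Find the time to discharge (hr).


t = capacity / current = 67.07 / 85.62 = 0.7833 hr

0.7833 hr


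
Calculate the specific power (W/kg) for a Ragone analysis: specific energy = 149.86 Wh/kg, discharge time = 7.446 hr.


Specific power = 149.86 Wh/kg / 7.446 hr = 20.13 W/kg

20.13 W/kg


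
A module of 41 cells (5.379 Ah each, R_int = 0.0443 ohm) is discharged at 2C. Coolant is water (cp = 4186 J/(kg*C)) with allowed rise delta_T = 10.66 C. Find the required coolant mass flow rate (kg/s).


Step 1: I = 2 * 5.379 = 10.758 A
Step 2: Q_cell = I^2 * R = 10.758^2 * 0.0443 = 5.127 W
Step 3: Q_total = 41 * 5.127 = 210.21 W
Step 4: m_dot = Q_total / (cp * dT) = 210.21 / (4186 * 10.66) = 0.004711 kg/s

0.004711 kg/s


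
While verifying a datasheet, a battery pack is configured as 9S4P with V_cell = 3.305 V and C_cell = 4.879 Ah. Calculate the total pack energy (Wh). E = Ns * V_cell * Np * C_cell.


V_pack = 9 * 3.305 = 29.745 V
C_pack = 4 * 4.879 = 19.516 Ah
E = V_pack * C_pack = 29.745 * 19.516 = 580.5 Wh

580.5 Wh


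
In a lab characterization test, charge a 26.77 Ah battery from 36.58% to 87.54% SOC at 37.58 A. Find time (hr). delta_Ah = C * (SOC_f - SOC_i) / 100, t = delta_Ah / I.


Step 1: dSOC = 87.54% - 36.58% = 50.96%
Step 2: delta_Ah = 26.77 * 50.96 / 100 = 13.642 Ah
Step 3: t = 13.642 / 37.58 = 0.3630 hr

0.3630 hr


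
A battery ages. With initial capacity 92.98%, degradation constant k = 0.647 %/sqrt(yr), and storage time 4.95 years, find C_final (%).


sqrt(t) = sqrt(4.95) = 2.2249
C_final = 92.98 - 0.647 * 2.2249 = 91.54%

91.54%


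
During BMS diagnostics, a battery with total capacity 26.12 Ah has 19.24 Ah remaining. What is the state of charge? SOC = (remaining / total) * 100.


SOC = (remaining / total) * 100 = (19.24 / 26.12) * 100 = 73.66%

73.66%


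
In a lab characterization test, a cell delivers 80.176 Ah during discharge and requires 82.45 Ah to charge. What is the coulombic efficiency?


Coulombic efficiency = 80.176/82.45 * 100% = 97.24%

97.24%


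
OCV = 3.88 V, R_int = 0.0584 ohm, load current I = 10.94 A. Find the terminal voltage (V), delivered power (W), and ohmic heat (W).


Step 1: V_terminal = OCV - I*R = 3.88 - 10.94 * 0.0584 = 3.2411 V
Step 2: P_out = V_terminal * I = 3.2411 * 10.94 = 35.46 W
Step 3: Q = I^2 * R = 10.94^2 * 0.0584 = 6.990 W

V=3.2411 V, P=35.46 W, Q=6.990 W


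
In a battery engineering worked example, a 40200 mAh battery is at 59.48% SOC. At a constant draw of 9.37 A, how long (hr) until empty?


Convert: C_total = 40200 mAh = 40.2 Ah
Step 1: remaining = SOC/100 * C_total = 59.48/100 * 40.2 = 23.911 Ah
Step 2: t = remaining / I = 23.911 / 9.37 = 2.552 hr

2.552 hr


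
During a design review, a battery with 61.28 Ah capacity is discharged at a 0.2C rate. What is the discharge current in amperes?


I = C_rate * capacity = 0.2 * 61.28 = 12.256 A

12.256 A
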